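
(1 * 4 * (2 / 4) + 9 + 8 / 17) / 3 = 65 / 17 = 3.82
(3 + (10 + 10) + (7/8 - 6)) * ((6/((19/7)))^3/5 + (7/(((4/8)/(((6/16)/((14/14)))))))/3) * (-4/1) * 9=-690368679/274360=-2516.29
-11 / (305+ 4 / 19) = -209 / 5799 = -0.04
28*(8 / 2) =112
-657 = -657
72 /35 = 2.06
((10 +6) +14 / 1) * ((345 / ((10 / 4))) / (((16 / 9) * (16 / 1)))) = 145.55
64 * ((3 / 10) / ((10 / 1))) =48 / 25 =1.92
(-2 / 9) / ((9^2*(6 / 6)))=-2 / 729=-0.00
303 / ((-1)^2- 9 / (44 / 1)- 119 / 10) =-66660 / 2443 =-27.29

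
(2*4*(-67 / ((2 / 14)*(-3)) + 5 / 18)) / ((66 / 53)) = 298814 / 297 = 1006.11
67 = 67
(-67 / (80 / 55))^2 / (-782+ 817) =543169 / 8960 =60.62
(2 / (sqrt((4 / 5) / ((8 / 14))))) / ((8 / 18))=9 * sqrt(35) / 14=3.80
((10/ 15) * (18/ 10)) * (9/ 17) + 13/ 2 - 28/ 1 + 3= -3037/ 170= -17.86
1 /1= 1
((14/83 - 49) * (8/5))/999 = -10808/138195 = -0.08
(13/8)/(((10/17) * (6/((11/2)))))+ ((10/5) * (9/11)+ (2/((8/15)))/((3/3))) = 83621/10560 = 7.92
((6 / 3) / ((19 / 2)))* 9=1.89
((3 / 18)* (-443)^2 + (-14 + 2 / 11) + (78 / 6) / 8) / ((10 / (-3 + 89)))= 371164691 / 1320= 281185.37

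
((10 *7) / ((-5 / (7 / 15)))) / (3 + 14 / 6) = -49 / 40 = -1.22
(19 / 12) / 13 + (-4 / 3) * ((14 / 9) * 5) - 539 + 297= -252.25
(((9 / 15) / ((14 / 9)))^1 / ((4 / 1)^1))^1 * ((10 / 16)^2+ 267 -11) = 443043 / 17920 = 24.72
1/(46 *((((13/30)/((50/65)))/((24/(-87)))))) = -1200/112723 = -0.01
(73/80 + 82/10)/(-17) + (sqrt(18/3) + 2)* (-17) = -17* sqrt(6)-46969/1360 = -76.18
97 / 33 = 2.94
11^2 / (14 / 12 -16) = -726 / 89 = -8.16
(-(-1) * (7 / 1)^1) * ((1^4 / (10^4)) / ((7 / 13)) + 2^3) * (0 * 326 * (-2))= 0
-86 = -86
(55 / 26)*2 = 55 / 13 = 4.23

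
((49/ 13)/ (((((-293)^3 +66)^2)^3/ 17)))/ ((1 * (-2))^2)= 833/ 13170846031171776805956542417256475889158469332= 0.00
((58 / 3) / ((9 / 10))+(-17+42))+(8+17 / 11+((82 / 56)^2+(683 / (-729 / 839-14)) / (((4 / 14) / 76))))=-35323544066941 / 2904778800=-12160.49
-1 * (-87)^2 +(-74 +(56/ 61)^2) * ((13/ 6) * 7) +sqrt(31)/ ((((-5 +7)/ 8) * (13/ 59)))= -96878666/ 11163 +236 * sqrt(31)/ 13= -8577.47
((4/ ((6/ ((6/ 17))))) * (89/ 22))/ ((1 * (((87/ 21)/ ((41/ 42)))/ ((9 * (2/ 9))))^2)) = 299218/ 1415403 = 0.21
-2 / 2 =-1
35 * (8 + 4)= 420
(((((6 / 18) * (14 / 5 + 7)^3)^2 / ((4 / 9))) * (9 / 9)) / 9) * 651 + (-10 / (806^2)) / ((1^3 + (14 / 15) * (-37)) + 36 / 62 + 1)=29225030931564366313 / 1824399890625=16018983.05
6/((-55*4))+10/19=1043/2090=0.50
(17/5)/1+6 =47/5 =9.40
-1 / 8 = -0.12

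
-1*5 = -5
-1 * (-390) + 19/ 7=2749/ 7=392.71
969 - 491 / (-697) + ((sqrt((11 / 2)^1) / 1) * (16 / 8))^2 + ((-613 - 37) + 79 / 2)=381.20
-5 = -5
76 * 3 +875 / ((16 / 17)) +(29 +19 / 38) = 18995 / 16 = 1187.19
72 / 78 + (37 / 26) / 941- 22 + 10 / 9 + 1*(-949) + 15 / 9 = -967.30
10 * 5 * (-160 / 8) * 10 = -10000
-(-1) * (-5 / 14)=-5 / 14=-0.36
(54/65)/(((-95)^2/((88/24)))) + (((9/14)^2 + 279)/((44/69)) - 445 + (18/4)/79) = -2706492431017/399665266000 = -6.77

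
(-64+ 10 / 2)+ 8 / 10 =-291 / 5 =-58.20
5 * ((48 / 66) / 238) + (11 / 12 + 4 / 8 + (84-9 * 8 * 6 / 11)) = 725069 / 15708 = 46.16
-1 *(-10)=10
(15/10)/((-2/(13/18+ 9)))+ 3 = -103/24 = -4.29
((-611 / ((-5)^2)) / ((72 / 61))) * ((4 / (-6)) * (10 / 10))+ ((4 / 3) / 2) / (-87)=1080259 / 78300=13.80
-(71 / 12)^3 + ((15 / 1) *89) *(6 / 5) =2410345 / 1728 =1394.88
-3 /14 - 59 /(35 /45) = -1065 /14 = -76.07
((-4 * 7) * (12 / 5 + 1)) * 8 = -761.60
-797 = -797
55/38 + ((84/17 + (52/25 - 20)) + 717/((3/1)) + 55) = 4561867/16150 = 282.47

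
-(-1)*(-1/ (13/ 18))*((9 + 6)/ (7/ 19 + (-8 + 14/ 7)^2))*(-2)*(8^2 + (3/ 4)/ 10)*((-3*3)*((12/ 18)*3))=-11833371/ 8983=-1317.31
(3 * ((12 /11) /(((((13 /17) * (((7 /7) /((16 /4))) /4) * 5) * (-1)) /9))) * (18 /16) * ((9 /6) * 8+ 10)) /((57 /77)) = -5089392 /1235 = -4120.97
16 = 16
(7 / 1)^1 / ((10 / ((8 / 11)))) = 28 / 55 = 0.51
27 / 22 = 1.23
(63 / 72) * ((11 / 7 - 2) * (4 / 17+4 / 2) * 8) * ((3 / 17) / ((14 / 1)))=-171 / 2023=-0.08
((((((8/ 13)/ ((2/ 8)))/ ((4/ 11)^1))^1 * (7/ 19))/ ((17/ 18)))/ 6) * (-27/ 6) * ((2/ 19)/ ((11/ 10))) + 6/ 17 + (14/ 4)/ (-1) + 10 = 1063229/ 159562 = 6.66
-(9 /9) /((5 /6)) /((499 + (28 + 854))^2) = -6 /9535805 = -0.00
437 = 437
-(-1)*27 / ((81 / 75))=25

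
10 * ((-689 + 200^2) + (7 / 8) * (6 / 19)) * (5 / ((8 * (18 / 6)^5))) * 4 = 74691425 / 18468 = 4044.37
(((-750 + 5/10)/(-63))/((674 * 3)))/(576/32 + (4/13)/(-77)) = 214357/655637544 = 0.00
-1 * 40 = -40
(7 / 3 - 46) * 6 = -262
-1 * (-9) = 9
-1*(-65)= 65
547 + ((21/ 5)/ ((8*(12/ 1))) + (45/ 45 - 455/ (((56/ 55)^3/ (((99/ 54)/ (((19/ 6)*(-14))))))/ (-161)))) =-11067813271/ 4766720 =-2321.89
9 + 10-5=14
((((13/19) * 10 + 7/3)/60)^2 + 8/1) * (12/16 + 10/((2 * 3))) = 2721497141/140356800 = 19.39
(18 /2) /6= 3 /2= 1.50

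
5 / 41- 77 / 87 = -0.76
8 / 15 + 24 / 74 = 476 / 555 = 0.86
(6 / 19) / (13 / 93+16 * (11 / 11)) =0.02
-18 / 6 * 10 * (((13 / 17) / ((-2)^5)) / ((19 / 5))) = 975 / 5168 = 0.19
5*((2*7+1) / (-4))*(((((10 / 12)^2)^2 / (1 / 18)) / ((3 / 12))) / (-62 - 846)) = 15625 / 21792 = 0.72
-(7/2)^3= -42.88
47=47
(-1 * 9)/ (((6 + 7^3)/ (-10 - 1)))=99/ 349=0.28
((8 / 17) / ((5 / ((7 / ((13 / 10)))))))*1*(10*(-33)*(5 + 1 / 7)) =-190080 / 221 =-860.09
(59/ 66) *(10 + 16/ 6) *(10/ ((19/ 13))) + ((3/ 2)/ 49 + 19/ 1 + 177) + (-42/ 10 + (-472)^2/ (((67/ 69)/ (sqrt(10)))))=13064003/ 48510 + 15372096 *sqrt(10)/ 67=725804.17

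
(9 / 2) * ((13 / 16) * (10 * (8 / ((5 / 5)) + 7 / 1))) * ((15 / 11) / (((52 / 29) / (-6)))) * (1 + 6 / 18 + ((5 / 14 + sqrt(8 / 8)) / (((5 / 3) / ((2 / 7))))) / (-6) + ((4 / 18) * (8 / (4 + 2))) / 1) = -137331675 / 34496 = -3981.09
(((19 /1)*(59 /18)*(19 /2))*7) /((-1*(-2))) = 149093 /72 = 2070.74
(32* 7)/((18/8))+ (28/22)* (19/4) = 20909/198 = 105.60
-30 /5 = -6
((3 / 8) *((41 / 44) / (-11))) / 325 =-0.00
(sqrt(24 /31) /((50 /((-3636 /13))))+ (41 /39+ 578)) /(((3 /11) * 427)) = 248413 /49959 - 13332 * sqrt(186) /4302025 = 4.93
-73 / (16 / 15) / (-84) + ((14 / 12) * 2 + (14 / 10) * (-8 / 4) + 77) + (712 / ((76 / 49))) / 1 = 68487641 / 127680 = 536.40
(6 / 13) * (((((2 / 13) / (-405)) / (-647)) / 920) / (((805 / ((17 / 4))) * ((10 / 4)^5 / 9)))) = 68 / 474488823046875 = 0.00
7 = 7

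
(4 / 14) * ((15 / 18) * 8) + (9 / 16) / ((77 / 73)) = 9011 / 3696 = 2.44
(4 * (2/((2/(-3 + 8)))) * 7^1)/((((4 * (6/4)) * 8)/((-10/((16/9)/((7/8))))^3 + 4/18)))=-9827250545/28311552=-347.11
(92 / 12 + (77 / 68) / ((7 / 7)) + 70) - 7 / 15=26633 / 340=78.33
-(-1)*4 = 4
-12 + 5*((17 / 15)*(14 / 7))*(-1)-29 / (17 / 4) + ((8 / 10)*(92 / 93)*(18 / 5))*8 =-291086 / 39525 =-7.36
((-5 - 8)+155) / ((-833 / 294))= -852 / 17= -50.12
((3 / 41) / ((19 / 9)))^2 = 729 / 606841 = 0.00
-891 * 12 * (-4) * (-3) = -128304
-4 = -4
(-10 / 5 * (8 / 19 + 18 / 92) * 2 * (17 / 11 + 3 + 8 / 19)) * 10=-1017240 / 8303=-122.51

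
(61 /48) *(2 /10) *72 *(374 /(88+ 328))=16.45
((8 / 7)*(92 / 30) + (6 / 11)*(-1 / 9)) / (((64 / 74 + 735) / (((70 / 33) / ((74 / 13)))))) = 5746 / 3294467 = 0.00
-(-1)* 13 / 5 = 13 / 5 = 2.60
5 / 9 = 0.56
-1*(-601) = 601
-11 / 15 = -0.73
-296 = -296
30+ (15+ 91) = 136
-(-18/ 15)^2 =-36/ 25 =-1.44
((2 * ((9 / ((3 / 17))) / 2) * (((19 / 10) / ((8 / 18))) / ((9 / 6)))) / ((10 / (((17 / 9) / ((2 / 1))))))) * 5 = 5491 / 80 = 68.64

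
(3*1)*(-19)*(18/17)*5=-5130/17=-301.76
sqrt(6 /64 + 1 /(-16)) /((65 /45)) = 9 * sqrt(2) /104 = 0.12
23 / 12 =1.92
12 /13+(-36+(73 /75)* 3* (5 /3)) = -5891 /195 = -30.21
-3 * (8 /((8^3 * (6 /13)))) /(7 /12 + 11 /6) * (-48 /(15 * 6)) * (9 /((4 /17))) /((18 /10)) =221 /464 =0.48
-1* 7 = -7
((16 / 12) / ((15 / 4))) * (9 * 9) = 144 / 5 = 28.80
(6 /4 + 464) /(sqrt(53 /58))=931 * sqrt(3074) /106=486.96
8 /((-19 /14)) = -112 /19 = -5.89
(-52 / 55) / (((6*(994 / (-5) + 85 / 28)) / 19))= 13832 / 904431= 0.02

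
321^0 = 1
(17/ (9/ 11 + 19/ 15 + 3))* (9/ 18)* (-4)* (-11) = 61710/ 839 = 73.55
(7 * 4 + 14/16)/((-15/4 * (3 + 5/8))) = -308/145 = -2.12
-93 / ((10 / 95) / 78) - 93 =-69006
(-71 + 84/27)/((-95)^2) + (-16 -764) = -63356111/81225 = -780.01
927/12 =309/4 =77.25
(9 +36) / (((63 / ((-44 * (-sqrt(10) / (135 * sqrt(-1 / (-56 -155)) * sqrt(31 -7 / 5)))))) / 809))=88990 * sqrt(15614) / 6993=1590.14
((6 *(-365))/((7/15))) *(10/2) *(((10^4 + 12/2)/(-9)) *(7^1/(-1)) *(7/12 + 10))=-5797851625/3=-1932617208.33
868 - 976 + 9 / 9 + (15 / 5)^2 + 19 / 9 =-863 / 9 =-95.89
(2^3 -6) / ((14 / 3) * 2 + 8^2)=3 / 110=0.03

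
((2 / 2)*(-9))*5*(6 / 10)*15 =-405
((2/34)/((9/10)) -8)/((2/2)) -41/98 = -125245/14994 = -8.35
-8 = -8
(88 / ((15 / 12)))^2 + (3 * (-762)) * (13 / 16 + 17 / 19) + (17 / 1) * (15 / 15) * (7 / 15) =12099389 / 11400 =1061.35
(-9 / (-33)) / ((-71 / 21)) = -63 / 781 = -0.08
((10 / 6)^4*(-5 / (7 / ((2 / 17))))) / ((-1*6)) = 3125 / 28917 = 0.11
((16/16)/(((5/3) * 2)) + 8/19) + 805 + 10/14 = 1072559/1330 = 806.44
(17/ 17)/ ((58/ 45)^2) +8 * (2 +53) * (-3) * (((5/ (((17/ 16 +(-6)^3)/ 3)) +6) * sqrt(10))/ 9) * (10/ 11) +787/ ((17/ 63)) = 166824909/ 57188 -2719200 * sqrt(10)/ 3439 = 416.73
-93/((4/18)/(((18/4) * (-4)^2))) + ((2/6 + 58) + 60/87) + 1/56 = -30072.96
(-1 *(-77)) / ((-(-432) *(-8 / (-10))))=385 / 1728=0.22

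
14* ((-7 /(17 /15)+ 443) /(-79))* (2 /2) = -1316 /17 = -77.41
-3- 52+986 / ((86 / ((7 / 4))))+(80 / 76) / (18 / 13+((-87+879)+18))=-301057747 / 8617716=-34.93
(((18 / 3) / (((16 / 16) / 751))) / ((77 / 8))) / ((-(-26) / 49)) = 126168 / 143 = 882.29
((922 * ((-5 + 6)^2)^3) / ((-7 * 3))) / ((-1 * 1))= 922 / 21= 43.90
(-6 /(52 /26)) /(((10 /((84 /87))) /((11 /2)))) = -231 /145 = -1.59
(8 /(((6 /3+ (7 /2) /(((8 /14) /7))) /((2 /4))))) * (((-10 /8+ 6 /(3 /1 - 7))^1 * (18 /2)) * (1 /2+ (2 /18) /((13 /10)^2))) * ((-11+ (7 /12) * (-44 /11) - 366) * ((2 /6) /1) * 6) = 172347824 /182013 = 946.90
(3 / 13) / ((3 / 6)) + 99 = 1293 / 13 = 99.46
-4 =-4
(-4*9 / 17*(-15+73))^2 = 4359744 / 289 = 15085.62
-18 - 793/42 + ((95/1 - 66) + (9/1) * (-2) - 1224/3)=-18223/42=-433.88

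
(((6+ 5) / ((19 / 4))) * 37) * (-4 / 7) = -6512 / 133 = -48.96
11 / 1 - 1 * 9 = 2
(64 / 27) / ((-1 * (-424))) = 8 / 1431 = 0.01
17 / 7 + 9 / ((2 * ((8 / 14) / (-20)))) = -2171 / 14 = -155.07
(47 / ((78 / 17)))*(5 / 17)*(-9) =-705 / 26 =-27.12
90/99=10/11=0.91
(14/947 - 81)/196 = -76693/185612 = -0.41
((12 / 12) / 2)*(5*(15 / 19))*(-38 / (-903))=25 / 301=0.08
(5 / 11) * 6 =30 / 11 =2.73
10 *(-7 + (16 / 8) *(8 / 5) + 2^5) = 282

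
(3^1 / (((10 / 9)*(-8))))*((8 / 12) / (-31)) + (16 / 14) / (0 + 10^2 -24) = 3677 / 164920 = 0.02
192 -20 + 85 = 257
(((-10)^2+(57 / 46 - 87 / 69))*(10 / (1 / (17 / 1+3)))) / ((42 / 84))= 919800 / 23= 39991.30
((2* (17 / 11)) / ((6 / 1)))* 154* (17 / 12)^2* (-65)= -10349.14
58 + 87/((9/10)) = 464/3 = 154.67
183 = 183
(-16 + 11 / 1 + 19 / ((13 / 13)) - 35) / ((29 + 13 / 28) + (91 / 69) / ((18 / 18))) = -40572 / 59473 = -0.68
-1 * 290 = -290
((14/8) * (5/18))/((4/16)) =35/18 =1.94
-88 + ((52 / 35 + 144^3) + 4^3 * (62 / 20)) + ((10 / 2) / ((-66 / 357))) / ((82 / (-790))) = 94279272987 / 31570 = 2986356.45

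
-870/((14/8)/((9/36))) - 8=-926/7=-132.29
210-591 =-381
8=8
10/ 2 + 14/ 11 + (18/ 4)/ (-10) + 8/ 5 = 1633/ 220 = 7.42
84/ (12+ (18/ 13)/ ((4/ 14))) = 364/ 73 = 4.99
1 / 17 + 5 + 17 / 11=1235 / 187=6.60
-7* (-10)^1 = 70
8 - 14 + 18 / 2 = 3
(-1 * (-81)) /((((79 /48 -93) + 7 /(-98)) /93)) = -2531088 /30719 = -82.39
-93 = -93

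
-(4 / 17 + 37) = -633 / 17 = -37.24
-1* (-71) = 71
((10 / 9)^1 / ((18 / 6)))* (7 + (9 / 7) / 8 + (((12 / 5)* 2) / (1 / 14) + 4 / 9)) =188509 / 6804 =27.71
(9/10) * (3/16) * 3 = 81/160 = 0.51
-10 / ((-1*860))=0.01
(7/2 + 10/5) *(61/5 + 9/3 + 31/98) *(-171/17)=-14301243/16660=-858.42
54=54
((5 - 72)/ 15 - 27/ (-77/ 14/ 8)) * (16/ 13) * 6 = 183776/ 715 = 257.03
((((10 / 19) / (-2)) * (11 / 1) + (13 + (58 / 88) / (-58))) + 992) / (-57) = -1675501 / 95304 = -17.58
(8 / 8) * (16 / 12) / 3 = 4 / 9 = 0.44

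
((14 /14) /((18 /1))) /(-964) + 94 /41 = 1631047 /711432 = 2.29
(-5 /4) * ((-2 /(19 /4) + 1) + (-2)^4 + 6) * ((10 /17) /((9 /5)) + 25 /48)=-1483625 /62016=-23.92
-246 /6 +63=22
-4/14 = -2/7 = -0.29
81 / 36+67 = 277 / 4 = 69.25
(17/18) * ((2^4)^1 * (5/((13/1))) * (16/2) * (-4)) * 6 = -43520/39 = -1115.90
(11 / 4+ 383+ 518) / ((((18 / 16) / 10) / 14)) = 337400 / 3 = 112466.67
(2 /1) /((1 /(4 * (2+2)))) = 32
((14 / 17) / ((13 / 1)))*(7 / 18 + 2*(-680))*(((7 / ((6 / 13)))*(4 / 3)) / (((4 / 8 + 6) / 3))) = -4796708 / 5967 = -803.87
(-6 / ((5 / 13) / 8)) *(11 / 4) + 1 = -1711 / 5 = -342.20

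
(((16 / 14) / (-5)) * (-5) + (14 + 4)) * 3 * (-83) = -33366 / 7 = -4766.57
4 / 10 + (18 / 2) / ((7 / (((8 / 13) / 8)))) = 227 / 455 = 0.50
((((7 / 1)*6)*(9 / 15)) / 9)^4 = 38416 / 625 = 61.47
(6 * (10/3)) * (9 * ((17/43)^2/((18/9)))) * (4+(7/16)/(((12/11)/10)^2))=33927155/59168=573.40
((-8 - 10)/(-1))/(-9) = -2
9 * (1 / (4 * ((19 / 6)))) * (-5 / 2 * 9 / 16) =-1215 / 1216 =-1.00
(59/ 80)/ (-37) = -59/ 2960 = -0.02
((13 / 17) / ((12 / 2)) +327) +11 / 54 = 150245 / 459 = 327.33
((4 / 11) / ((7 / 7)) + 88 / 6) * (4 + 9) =6448 / 33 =195.39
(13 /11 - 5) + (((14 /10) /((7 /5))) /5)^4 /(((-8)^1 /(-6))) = -104967 /27500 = -3.82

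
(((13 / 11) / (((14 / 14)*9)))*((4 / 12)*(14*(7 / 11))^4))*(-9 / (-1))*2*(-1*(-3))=2398157216 / 161051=14890.67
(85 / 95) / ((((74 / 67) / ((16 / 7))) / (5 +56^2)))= 28620792 / 4921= 5816.05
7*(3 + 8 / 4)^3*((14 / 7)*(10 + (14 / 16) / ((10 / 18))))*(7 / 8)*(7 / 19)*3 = 11910675 / 608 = 19589.93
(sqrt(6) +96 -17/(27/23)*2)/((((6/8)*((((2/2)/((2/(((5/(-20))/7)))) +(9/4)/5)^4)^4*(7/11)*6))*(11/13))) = 5301561569447926594273280000000000000000*sqrt(6)/19002399070817297569910537287889289 +9595826440700747135634636800000000000000000/513064774912067034387584506773010803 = 19386346.88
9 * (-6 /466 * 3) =-81 /233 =-0.35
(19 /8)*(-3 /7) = -57 /56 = -1.02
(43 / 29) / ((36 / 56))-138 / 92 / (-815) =982043 / 425430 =2.31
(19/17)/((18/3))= 19/102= 0.19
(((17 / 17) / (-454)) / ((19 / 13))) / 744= -13 / 6417744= -0.00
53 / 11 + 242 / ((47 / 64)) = 172859 / 517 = 334.35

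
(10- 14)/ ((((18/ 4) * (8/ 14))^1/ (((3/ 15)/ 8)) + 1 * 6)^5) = -16807/ 64226590127208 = -0.00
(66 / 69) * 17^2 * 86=546788 / 23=23773.39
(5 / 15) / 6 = 0.06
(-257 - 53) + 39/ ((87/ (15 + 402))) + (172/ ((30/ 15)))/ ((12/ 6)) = -2322/ 29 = -80.07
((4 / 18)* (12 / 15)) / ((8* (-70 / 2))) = -1 / 1575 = -0.00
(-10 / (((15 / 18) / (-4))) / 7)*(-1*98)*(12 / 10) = -806.40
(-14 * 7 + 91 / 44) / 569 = -4221 / 25036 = -0.17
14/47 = 0.30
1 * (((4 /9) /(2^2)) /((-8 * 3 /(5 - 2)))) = -0.01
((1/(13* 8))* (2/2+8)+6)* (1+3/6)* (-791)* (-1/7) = 214587/208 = 1031.67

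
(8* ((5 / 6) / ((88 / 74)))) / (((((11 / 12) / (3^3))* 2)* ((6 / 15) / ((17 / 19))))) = 424575 / 2299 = 184.68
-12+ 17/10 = -103/10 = -10.30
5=5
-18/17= -1.06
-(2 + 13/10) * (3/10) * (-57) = 5643/100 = 56.43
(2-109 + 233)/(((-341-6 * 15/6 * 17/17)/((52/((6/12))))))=-3276/89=-36.81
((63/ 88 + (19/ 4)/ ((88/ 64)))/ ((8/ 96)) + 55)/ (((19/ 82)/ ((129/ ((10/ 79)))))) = 965607441/ 2090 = 462013.13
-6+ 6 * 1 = 0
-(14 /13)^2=-196 /169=-1.16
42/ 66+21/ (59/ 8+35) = 1407/ 1243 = 1.13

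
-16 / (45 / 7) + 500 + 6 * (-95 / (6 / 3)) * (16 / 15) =8708 / 45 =193.51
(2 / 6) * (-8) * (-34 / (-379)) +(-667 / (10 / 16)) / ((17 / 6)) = -36425312 / 96645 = -376.90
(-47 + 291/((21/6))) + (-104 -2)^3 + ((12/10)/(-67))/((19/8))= -53064107871/44555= -1190979.86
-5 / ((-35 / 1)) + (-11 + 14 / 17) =-1194 / 119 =-10.03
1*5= 5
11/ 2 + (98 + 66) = 339/ 2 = 169.50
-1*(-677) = 677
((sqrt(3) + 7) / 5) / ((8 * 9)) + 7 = 7.02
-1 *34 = -34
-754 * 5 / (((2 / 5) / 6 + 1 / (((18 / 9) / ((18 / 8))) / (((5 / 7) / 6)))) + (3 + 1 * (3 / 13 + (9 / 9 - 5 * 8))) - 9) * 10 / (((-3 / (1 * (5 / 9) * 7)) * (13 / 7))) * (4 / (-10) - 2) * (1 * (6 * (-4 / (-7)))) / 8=591136000 / 973379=607.30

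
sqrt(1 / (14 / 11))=sqrt(154) / 14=0.89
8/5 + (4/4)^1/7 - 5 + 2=-1.26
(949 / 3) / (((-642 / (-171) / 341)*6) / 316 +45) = 485737109 / 69098856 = 7.03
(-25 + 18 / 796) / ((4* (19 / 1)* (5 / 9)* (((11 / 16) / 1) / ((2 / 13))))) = -0.13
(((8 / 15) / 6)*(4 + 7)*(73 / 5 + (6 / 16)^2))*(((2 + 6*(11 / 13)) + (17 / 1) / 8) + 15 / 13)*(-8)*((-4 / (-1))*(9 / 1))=-55882299 / 1300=-42986.38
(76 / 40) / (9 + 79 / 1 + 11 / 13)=247 / 11550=0.02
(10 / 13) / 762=0.00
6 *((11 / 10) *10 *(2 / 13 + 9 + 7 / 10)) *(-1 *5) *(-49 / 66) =2414.19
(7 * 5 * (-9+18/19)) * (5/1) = -26775/19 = -1409.21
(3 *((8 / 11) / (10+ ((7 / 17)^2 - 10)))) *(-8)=-55488 / 539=-102.95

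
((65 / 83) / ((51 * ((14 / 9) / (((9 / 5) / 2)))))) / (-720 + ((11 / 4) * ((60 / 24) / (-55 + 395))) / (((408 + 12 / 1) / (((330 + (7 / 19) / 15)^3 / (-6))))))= -23400987480000 / 2656167558908915209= -0.00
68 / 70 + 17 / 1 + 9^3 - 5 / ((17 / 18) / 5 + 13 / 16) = 741.98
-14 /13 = -1.08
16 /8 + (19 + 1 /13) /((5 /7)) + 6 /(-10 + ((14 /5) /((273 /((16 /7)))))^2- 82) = 159567496833 /5571009470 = 28.64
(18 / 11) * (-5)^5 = -56250 / 11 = -5113.64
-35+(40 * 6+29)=234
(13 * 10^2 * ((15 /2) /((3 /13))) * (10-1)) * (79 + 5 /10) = 30229875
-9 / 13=-0.69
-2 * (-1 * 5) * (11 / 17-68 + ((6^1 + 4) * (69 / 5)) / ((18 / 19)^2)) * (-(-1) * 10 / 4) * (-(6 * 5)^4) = -1749727941.18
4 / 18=2 / 9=0.22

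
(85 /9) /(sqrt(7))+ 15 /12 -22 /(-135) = 763 /540+ 85* sqrt(7) /63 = 4.98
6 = 6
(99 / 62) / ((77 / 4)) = 0.08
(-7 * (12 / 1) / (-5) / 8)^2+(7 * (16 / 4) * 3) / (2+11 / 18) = 171927 / 4700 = 36.58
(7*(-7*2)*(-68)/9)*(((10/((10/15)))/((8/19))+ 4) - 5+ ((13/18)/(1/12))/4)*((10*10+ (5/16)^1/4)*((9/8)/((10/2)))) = 314075153/512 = 613428.03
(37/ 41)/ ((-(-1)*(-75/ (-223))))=8251/ 3075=2.68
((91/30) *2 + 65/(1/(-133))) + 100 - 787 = -139889/15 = -9325.93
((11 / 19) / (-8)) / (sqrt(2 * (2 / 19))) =-11 * sqrt(19) / 304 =-0.16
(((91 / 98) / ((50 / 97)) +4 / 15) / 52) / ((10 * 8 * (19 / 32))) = 4343 / 5187000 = 0.00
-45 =-45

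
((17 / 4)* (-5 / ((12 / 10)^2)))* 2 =-2125 / 72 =-29.51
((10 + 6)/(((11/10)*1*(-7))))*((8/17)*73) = -93440/1309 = -71.38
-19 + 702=683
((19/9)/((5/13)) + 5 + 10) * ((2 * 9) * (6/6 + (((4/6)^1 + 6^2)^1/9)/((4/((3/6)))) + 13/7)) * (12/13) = 938596/819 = 1146.03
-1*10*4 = -40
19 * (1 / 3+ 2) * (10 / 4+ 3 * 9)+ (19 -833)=2963 / 6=493.83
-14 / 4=-7 / 2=-3.50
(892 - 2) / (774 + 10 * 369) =445 / 2232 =0.20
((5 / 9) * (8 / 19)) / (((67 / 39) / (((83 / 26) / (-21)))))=-1660 / 80199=-0.02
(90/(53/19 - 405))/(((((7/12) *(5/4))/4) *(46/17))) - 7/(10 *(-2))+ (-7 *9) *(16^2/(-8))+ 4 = 24852037227/12303620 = 2019.90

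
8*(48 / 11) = 384 / 11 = 34.91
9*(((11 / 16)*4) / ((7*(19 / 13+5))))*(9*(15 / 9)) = 6435 / 784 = 8.21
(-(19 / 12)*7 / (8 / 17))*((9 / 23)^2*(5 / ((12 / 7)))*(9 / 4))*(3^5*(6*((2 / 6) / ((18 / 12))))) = -519204735 / 67712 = -7667.84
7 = 7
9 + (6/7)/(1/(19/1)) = 177/7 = 25.29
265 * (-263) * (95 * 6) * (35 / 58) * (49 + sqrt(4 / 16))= -68825554875 / 58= -1186647497.84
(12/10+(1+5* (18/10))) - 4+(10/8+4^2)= 489/20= 24.45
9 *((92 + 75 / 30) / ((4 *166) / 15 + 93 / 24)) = 102060 / 5777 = 17.67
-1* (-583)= 583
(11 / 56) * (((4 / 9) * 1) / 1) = 11 / 126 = 0.09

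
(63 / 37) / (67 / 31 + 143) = 217 / 18500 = 0.01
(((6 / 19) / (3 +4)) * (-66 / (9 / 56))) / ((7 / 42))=-2112 / 19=-111.16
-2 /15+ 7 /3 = 11 /5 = 2.20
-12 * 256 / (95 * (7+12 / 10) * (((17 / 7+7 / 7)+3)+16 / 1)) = -21504 / 122303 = -0.18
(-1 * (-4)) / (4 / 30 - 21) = -60 / 313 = -0.19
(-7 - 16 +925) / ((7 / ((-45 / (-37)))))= 40590 / 259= 156.72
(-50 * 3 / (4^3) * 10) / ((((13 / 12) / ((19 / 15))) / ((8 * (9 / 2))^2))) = -461700 / 13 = -35515.38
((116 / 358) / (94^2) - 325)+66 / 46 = -5885296657 / 18188906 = -323.57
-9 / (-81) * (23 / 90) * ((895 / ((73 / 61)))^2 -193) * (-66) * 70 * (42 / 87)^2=-689507873424832 / 40335201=-17094444.96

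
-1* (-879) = 879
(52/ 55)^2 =2704/ 3025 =0.89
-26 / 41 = -0.63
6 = 6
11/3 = 3.67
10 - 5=5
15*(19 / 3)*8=760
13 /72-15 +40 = 1813 /72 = 25.18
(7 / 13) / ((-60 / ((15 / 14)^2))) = -15 / 1456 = -0.01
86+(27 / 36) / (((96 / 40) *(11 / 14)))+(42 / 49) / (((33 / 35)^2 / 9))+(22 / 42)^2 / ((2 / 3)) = 95.49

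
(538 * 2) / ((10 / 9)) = 968.40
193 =193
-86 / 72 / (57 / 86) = -1849 / 1026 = -1.80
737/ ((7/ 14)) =1474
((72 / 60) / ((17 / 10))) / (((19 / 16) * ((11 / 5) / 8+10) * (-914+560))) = -1280 / 7832427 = -0.00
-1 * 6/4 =-1.50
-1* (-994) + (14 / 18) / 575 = 5143957 / 5175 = 994.00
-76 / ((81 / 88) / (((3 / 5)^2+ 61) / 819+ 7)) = -74524384 / 127575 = -584.16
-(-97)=97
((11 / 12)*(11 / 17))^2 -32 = -31.65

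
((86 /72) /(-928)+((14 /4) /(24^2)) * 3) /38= 283 /634752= 0.00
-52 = -52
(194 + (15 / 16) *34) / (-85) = -1807 / 680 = -2.66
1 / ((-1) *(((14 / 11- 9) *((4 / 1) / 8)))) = 22 / 85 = 0.26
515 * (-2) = -1030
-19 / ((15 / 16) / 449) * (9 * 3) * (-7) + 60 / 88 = 189183531 / 110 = 1719850.28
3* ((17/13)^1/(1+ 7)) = 51/104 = 0.49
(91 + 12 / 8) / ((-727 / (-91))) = 16835 / 1454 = 11.58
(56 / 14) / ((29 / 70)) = 280 / 29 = 9.66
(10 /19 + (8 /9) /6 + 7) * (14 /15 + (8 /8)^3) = 114173 /7695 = 14.84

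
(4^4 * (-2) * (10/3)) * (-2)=10240/3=3413.33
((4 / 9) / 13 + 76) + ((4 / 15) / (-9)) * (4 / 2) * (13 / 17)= 2267128 / 29835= 75.99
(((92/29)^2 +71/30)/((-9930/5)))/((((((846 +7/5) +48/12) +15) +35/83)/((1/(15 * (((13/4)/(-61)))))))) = 1587913753/175743380242755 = 0.00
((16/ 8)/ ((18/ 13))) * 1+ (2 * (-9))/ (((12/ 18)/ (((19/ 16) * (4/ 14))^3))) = 616271/ 1580544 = 0.39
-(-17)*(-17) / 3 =-289 / 3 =-96.33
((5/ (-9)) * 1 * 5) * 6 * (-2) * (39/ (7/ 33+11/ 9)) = 906.34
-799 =-799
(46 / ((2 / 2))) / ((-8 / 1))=-23 / 4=-5.75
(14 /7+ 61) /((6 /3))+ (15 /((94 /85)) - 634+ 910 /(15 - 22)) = -718.94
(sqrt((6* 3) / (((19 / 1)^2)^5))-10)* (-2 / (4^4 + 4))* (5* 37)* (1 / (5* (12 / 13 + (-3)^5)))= -37 / 3147 + 37* sqrt(2) / 25974278510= -0.01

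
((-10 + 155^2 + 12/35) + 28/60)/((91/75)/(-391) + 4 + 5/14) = 9859690600/1787551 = 5515.75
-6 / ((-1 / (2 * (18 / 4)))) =54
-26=-26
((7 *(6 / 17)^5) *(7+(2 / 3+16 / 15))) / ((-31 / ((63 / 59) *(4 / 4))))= -149742432 / 12984592265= -0.01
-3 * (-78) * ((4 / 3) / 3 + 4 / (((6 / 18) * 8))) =455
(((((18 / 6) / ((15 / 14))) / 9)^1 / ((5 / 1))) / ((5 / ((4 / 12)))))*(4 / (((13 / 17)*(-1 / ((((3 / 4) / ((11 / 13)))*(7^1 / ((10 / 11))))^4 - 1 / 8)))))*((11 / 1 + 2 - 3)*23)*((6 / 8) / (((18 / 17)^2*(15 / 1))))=-4393374326468113 / 9097920000000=-482.90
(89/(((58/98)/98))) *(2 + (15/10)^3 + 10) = 26283747/116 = 226584.03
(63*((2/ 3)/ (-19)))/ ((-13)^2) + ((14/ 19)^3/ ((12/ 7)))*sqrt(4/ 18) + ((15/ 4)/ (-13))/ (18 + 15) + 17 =4802*sqrt(2)/ 61731 + 2398745/ 141284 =17.09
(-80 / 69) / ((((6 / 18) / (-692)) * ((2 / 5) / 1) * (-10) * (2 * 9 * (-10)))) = 692 / 207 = 3.34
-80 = -80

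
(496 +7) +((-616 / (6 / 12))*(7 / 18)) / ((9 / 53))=-187793 / 81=-2318.43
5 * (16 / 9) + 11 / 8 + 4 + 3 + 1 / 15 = 6239 / 360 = 17.33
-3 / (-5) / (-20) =-3 / 100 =-0.03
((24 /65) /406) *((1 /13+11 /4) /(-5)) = -63 /122525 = -0.00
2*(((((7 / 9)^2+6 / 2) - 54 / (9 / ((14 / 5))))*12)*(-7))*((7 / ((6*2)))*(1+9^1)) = 1047424 / 81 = 12931.16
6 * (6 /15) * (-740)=-1776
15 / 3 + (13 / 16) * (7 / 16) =1371 / 256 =5.36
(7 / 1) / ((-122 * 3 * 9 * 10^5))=-7 / 329400000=-0.00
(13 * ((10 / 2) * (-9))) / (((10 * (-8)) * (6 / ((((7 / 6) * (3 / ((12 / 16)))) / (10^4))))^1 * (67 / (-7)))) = -637 / 10720000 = -0.00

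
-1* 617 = -617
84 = 84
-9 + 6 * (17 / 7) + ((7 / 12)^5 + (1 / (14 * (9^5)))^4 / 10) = 5.64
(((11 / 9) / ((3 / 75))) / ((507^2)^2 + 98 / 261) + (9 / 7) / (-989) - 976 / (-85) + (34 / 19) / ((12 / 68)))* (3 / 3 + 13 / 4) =3126686612603036186966 / 34026050034828008745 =91.89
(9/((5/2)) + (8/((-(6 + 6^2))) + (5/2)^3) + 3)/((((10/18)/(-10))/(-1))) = 55527/140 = 396.62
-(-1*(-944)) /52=-236 /13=-18.15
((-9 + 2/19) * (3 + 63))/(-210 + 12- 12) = 1859/665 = 2.80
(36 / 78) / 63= 2 / 273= 0.01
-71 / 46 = -1.54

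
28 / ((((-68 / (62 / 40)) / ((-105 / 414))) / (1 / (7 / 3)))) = 217 / 3128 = 0.07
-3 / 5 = -0.60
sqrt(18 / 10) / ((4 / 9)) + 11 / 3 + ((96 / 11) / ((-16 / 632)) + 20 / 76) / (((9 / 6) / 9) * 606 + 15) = 50705 / 72732 + 27 * sqrt(5) / 20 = 3.72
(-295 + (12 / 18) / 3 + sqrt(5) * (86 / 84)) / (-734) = 2653 / 6606 - 43 * sqrt(5) / 30828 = 0.40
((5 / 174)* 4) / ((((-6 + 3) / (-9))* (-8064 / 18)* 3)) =-5 / 19488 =-0.00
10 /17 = 0.59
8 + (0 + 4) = 12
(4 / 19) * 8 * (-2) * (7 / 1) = -448 / 19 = -23.58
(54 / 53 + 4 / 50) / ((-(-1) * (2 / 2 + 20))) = 208 / 3975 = 0.05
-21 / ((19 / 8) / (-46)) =7728 / 19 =406.74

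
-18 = -18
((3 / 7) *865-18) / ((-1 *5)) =-70.54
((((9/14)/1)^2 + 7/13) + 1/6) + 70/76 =296201/145236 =2.04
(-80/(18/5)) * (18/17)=-400/17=-23.53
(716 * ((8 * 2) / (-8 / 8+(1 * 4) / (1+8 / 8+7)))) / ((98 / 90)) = -927936 / 49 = -18937.47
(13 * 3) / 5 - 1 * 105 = -486 / 5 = -97.20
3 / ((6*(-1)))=-1 / 2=-0.50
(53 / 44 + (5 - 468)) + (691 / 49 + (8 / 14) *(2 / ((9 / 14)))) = -8652547 / 19404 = -445.92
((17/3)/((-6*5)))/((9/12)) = -34/135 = -0.25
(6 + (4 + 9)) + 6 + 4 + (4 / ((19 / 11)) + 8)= 747 / 19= 39.32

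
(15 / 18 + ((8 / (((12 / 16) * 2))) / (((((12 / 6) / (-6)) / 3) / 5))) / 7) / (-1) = 1405 / 42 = 33.45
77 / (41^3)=77 / 68921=0.00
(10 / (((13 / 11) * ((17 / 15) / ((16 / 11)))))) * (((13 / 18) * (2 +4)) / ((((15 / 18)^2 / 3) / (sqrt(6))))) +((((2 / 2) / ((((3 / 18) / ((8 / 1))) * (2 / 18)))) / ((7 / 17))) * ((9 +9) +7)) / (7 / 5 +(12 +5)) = 1923.43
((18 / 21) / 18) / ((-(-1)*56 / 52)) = 13 / 294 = 0.04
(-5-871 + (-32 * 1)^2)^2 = 21904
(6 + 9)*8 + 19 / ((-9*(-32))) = 34579 / 288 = 120.07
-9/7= -1.29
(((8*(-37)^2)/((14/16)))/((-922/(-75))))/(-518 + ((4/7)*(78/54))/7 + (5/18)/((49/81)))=-413985600/210385187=-1.97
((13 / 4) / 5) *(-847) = -11011 / 20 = -550.55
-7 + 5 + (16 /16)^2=-1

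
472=472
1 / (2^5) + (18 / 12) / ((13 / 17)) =1.99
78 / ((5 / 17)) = 1326 / 5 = 265.20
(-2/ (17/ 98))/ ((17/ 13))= -2548/ 289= -8.82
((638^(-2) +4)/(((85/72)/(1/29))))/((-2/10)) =-29307186/50168173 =-0.58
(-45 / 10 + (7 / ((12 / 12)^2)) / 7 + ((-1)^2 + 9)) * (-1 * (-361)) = 4693 / 2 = 2346.50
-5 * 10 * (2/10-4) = 190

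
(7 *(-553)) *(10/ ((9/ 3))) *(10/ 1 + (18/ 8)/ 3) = -832265/ 6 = -138710.83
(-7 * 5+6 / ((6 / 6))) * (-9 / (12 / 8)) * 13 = 2262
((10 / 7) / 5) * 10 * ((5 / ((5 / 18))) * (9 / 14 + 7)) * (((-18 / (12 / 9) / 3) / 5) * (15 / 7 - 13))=1317384 / 343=3840.77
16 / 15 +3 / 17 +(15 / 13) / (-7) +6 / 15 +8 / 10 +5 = 7.28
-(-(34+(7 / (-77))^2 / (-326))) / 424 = 0.08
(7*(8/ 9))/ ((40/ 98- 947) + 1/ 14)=-0.01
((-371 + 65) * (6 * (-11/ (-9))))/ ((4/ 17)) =-9537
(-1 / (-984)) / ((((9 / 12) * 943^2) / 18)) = 0.00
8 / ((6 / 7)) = 28 / 3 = 9.33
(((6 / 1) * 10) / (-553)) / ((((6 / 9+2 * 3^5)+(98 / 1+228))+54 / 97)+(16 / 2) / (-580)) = -1265850 / 9487649017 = -0.00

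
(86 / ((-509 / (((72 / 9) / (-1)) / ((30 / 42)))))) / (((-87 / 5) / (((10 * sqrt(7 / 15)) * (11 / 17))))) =-105952 * sqrt(105) / 2258433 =-0.48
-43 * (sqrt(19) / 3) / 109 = -43 * sqrt(19) / 327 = -0.57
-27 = -27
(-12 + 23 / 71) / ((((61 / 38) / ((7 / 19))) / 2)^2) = -649936 / 264191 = -2.46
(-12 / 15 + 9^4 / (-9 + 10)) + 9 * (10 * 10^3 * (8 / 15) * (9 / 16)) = 167801 / 5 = 33560.20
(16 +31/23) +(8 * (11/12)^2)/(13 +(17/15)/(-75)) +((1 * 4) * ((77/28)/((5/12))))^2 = 1091681537/1527200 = 714.83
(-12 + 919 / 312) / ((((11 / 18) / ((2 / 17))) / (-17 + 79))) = -262725 / 2431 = -108.07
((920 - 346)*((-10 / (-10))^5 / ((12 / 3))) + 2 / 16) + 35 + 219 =3181 / 8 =397.62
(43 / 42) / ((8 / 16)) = 43 / 21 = 2.05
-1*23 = -23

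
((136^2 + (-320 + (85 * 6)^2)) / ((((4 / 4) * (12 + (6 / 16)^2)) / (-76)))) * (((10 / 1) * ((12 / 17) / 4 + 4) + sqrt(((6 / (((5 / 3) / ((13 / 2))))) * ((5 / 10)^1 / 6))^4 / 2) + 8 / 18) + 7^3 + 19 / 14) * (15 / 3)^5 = -1751188085240000000 / 832167-2680632708000 * sqrt(2) / 259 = -2119007995862.81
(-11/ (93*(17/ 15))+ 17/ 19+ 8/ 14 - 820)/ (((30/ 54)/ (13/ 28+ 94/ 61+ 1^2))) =-4428.41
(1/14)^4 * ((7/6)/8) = 1/263424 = 0.00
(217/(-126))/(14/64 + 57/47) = -23312/19377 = -1.20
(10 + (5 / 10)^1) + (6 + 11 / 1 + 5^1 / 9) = 505 / 18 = 28.06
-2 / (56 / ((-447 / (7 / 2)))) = 447 / 98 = 4.56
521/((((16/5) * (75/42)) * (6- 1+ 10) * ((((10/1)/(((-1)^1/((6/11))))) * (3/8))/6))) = -40117/2250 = -17.83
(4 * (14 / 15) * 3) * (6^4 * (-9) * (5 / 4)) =-163296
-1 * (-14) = 14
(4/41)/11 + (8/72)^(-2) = 36535/451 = 81.01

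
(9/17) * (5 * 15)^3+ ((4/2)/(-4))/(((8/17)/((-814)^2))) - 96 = -32691589/68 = -480758.66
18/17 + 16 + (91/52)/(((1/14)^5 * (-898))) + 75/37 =-290614639/282421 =-1029.01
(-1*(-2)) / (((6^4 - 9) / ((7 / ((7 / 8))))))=16 / 1287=0.01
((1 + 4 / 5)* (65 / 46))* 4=234 / 23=10.17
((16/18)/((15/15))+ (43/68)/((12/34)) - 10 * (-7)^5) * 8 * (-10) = -121012330/9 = -13445814.44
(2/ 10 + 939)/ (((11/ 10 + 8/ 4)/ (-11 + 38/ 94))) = -4677216/ 1457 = -3210.17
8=8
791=791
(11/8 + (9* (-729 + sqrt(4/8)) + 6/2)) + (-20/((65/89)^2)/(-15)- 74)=-672091903/101400 + 9* sqrt(2)/2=-6621.76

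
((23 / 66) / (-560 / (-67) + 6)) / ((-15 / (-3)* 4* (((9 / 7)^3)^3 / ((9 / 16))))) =62184908387 / 874599171114240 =0.00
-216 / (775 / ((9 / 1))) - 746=-580094 / 775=-748.51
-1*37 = -37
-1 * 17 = -17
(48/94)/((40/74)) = 222/235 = 0.94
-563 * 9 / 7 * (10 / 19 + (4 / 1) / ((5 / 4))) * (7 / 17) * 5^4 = -224214750 / 323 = -694163.31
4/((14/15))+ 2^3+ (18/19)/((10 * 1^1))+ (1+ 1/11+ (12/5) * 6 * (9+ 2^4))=2731943/7315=373.47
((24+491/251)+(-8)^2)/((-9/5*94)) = -112895/212346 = -0.53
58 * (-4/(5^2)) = -232/25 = -9.28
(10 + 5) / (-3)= -5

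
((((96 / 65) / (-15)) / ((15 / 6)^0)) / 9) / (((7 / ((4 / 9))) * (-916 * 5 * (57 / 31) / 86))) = 85312 / 12026707875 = 0.00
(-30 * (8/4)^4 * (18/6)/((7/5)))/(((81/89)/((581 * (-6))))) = 11819200/3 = 3939733.33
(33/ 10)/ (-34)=-33/ 340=-0.10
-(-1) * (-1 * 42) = -42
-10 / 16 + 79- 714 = -5085 / 8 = -635.62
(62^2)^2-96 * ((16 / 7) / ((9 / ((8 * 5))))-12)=310306768 / 21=14776512.76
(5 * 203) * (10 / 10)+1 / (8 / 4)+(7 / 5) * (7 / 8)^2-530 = 155703 / 320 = 486.57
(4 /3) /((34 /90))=3.53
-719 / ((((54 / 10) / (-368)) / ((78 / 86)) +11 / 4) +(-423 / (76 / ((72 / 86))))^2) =-11479796216720 / 390327624257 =-29.41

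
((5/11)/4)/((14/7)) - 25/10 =-215/88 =-2.44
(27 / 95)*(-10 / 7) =-54 / 133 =-0.41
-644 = -644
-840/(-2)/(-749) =-0.56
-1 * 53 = -53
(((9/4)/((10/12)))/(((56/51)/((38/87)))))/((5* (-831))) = -2907/11246200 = -0.00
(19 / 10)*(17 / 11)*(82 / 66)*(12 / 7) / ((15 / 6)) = 2.50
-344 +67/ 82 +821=39181/ 82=477.82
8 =8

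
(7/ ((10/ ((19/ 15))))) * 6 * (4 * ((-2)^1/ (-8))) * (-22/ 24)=-4.88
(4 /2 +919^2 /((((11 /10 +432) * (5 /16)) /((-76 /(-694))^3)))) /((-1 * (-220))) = 184488305517 /3981065187286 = 0.05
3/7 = 0.43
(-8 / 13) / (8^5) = -1 / 53248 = -0.00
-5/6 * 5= -25/6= -4.17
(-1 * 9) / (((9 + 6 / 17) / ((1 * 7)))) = -357 / 53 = -6.74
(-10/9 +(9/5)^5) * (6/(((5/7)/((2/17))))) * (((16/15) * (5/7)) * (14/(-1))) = -26363008/140625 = -187.47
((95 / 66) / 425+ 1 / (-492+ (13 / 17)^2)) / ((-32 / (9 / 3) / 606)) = -326352513 / 4249208480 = -0.08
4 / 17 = 0.24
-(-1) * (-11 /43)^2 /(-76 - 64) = -121 /258860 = -0.00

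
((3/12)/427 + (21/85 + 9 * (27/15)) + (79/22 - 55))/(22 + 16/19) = -1060821889/693089320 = -1.53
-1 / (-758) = 1 / 758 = 0.00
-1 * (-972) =972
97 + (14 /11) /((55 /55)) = 1081 /11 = 98.27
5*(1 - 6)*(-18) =450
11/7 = 1.57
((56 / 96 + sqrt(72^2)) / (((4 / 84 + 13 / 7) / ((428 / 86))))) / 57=652379 / 196080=3.33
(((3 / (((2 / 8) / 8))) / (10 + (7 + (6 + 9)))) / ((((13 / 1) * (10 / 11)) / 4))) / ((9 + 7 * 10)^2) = 66 / 405665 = 0.00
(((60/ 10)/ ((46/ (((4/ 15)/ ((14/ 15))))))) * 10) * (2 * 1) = 0.75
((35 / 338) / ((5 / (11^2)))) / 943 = 0.00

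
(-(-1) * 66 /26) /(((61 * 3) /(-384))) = -4224 /793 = -5.33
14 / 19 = 0.74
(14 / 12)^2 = 49 / 36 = 1.36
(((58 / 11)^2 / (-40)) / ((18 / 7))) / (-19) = 5887 / 413820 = 0.01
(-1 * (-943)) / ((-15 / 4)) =-3772 / 15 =-251.47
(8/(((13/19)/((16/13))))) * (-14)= -34048/169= -201.47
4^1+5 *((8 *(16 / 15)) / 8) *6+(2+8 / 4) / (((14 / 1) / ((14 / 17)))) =616 / 17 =36.24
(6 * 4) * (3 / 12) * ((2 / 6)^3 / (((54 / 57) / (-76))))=-1444 / 81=-17.83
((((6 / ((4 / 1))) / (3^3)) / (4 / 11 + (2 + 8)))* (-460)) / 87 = -1265 / 44631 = -0.03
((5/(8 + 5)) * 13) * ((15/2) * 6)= 225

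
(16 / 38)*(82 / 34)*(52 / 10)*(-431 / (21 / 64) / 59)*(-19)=235236352 / 105315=2233.65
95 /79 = 1.20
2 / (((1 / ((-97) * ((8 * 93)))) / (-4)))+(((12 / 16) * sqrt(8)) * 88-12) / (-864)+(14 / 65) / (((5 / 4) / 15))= 2701982081 / 4680-11 * sqrt(2) / 72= 577346.38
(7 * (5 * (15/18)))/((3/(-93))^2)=168175/6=28029.17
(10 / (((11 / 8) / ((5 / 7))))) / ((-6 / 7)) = -200 / 33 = -6.06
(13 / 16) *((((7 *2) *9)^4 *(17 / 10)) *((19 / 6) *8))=44097788826 / 5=8819557765.20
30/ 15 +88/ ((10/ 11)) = 494/ 5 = 98.80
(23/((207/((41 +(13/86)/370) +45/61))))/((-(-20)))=81014513/349383600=0.23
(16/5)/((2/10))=16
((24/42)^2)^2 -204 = -489548/2401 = -203.89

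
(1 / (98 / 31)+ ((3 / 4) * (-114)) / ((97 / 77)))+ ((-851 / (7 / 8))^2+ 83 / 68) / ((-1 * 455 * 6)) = -365324277763 / 882346920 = -414.04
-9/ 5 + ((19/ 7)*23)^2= 954404/ 245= 3895.53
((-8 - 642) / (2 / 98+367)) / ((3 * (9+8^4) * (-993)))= 3185 / 21992264928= 0.00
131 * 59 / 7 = 7729 / 7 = 1104.14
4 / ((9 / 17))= 68 / 9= 7.56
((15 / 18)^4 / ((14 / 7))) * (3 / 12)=625 / 10368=0.06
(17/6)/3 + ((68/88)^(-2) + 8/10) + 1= 114943/26010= 4.42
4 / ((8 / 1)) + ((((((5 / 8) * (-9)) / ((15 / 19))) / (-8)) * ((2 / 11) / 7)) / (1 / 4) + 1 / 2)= 673 / 616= 1.09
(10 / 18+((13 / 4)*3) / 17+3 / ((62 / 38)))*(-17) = -56305 / 1116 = -50.45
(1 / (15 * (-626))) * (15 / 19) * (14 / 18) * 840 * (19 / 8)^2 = -4655 / 15024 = -0.31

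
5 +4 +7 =16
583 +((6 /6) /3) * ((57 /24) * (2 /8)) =55987 /96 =583.20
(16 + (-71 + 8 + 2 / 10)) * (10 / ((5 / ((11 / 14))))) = -2574 / 35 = -73.54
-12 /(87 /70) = -280 /29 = -9.66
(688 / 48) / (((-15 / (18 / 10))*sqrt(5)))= -43*sqrt(5) / 125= -0.77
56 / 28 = 2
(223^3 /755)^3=1363778273695777847263 /430368875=3168858978697.70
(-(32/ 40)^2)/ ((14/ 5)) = -8/ 35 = -0.23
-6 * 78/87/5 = -156/145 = -1.08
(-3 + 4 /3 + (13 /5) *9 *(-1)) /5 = -376 /75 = -5.01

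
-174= -174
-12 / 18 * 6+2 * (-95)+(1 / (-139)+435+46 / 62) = 1041635 / 4309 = 241.73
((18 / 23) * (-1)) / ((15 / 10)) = -12 / 23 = -0.52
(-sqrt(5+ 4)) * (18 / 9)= -6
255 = 255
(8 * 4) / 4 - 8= 0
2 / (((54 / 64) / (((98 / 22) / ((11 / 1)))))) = 3136 / 3267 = 0.96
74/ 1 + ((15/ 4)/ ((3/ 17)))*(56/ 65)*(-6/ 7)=758/ 13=58.31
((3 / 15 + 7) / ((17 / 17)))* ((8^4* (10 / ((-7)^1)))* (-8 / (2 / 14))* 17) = 40108032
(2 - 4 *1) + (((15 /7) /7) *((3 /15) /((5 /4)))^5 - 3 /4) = -2.75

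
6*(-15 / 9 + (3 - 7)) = -34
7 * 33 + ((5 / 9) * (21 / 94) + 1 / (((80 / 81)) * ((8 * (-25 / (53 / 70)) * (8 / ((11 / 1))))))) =291986301557 / 1263360000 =231.12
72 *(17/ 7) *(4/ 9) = 77.71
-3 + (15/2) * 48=357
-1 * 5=-5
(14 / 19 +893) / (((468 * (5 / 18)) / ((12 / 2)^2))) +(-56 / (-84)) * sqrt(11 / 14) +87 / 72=sqrt(154) / 21 +7371607 / 29640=249.30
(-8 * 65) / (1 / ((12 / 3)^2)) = -8320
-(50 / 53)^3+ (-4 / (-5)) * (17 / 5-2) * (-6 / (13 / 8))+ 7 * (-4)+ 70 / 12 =-7879502453 / 290310150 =-27.14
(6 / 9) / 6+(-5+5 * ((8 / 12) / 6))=-13 / 3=-4.33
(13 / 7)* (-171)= -2223 / 7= -317.57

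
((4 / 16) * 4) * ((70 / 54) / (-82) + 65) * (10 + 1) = 1582625 / 2214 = 714.83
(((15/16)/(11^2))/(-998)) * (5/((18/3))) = -25/3864256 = -0.00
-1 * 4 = -4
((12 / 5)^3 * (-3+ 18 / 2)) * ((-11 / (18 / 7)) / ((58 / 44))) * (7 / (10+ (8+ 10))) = -243936 / 3625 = -67.29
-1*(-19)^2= -361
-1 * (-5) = 5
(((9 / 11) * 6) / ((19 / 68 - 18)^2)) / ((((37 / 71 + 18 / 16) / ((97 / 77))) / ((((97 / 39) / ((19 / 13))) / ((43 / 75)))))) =78497254656 / 2210559665545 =0.04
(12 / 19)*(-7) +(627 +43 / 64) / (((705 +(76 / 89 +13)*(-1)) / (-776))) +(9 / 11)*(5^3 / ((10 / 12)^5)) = -106276336769 / 233745600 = -454.67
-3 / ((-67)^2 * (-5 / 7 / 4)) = 84 / 22445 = 0.00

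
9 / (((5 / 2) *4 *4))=9 / 40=0.22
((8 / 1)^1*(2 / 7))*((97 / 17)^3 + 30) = 493.18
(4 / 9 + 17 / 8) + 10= 905 / 72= 12.57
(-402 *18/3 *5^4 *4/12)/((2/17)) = -4271250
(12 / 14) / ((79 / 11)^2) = 726 / 43687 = 0.02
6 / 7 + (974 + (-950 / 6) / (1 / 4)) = 7172 / 21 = 341.52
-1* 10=-10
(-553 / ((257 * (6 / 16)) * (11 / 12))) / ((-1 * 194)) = 8848 / 274219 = 0.03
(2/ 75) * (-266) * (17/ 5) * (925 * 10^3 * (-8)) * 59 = 10529627733.33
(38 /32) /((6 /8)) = 19 /12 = 1.58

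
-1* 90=-90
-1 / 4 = -0.25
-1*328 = -328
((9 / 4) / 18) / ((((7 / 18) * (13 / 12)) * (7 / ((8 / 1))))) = 0.34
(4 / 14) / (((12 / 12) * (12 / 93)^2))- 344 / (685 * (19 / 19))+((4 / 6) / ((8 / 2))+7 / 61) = 118916383 / 7019880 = 16.94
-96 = -96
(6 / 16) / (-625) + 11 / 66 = 0.17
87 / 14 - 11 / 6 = 4.38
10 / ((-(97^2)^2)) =-10 / 88529281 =-0.00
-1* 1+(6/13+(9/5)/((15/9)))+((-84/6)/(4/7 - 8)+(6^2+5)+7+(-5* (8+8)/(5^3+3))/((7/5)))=909631/18200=49.98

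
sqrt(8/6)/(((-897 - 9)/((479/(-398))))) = 479 * sqrt(3)/540882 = 0.00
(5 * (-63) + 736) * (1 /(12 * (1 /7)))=2947 /12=245.58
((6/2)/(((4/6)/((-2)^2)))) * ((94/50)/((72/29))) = 13.63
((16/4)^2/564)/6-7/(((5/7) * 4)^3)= -999623/3384000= -0.30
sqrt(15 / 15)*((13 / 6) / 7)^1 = 0.31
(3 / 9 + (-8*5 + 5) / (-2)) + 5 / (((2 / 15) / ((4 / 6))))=257 / 6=42.83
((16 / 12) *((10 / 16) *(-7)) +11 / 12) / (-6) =59 / 72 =0.82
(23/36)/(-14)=-23/504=-0.05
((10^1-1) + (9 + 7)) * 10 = 250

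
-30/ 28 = -15/ 14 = -1.07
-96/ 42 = -2.29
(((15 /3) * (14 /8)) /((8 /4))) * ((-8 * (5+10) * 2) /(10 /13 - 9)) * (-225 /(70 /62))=-2720250 /107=-25422.90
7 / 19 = 0.37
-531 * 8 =-4248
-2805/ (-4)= 2805/ 4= 701.25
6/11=0.55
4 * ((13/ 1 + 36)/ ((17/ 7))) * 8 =10976/ 17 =645.65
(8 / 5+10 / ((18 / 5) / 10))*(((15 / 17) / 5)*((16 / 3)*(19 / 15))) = 401888 / 11475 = 35.02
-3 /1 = -3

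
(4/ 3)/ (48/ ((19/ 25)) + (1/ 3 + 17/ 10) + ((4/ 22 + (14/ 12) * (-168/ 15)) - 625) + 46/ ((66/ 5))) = -0.00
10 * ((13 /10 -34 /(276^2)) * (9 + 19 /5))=3959792 /23805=166.34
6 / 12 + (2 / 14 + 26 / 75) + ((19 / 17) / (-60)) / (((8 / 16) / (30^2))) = -580837 / 17850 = -32.54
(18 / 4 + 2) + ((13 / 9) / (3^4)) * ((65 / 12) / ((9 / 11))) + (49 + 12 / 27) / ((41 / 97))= 123.60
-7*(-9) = 63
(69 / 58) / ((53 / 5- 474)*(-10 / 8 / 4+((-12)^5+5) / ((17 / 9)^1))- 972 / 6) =46920 / 2407597618109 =0.00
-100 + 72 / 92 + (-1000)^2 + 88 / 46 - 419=22988125 / 23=999483.70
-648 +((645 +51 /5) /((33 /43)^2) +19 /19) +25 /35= 1974232 /4235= 466.17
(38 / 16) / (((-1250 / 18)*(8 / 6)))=-513 / 20000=-0.03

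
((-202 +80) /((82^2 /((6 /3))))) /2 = -61 /3362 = -0.02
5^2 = 25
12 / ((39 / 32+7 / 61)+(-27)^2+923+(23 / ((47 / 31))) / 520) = 71560320 / 9859596857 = 0.01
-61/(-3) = 61/3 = 20.33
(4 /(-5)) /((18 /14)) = -28 /45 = -0.62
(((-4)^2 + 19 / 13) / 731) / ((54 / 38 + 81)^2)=81947 / 23304739068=0.00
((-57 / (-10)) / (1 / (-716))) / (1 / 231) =-4713786 / 5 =-942757.20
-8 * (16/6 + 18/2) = -280/3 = -93.33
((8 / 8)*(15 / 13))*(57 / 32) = 855 / 416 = 2.06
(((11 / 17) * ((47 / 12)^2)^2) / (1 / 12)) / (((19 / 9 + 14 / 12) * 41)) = 13.60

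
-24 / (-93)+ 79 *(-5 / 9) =-12173 / 279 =-43.63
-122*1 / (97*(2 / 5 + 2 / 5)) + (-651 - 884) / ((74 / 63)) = -4695835 / 3589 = -1308.40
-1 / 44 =-0.02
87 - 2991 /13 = -1860 /13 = -143.08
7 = 7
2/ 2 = 1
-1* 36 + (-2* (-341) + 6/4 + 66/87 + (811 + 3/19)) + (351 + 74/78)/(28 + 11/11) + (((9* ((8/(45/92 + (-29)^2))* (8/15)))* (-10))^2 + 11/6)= 63262382803313288/42930666100907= 1473.59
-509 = -509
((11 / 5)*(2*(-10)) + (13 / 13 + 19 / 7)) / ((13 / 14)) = -564 / 13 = -43.38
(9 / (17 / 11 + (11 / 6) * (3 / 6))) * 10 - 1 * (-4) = 2636 / 65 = 40.55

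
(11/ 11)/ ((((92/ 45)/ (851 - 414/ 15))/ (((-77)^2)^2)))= 56631549051/ 4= 14157887262.75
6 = 6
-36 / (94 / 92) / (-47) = 1656 / 2209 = 0.75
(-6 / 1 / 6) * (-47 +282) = -235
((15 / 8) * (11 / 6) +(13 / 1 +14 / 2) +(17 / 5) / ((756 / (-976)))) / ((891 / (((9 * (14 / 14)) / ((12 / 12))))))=288007 / 1496880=0.19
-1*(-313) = 313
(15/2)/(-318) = -5/212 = -0.02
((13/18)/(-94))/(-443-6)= 13/759708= 0.00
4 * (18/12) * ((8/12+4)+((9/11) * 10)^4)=394069948/14641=26915.51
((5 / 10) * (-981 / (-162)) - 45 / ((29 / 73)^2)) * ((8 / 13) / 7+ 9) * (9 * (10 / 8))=-35318320985 / 1224496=-28843.15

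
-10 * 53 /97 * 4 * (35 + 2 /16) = -74465 /97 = -767.68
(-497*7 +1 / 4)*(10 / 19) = -69575 / 38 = -1830.92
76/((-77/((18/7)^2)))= -24624/3773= -6.53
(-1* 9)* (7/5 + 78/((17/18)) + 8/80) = -25731/34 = -756.79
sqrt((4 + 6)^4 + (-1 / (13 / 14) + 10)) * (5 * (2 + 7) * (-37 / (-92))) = 1665 * sqrt(422877) / 598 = 1810.59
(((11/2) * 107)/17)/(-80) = -1177/2720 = -0.43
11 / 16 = 0.69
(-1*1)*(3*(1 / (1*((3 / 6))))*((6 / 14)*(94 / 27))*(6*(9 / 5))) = -3384 / 35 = -96.69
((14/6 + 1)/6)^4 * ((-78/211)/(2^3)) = -8125/1845828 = -0.00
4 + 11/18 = 83/18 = 4.61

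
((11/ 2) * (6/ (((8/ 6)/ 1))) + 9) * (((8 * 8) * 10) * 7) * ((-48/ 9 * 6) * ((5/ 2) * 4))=-48384000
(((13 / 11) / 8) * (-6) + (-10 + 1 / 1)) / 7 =-435 / 308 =-1.41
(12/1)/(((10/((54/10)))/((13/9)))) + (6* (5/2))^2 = 5859/25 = 234.36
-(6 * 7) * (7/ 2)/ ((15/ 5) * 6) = -49/ 6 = -8.17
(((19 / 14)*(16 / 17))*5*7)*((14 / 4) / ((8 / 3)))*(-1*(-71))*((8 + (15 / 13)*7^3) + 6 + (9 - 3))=765591225 / 442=1732106.84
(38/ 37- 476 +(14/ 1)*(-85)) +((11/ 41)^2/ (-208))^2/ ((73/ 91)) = -42291249514583917/ 25400562174208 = -1664.97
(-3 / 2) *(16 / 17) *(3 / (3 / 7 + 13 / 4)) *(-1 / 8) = 252 / 1751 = 0.14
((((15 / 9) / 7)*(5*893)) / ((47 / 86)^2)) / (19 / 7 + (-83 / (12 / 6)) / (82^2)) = 1314.34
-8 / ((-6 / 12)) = 16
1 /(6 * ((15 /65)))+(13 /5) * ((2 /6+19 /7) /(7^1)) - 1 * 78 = -335803 /4410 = -76.15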